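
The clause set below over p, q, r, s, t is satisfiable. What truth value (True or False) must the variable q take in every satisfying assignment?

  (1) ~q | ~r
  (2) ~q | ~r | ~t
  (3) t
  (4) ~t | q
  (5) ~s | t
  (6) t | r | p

Suppose q = 0.
From the singleton clause (t), t = 1.
That conflicts with the unit clause (~t).
So every satisfying assignment has q = True.

True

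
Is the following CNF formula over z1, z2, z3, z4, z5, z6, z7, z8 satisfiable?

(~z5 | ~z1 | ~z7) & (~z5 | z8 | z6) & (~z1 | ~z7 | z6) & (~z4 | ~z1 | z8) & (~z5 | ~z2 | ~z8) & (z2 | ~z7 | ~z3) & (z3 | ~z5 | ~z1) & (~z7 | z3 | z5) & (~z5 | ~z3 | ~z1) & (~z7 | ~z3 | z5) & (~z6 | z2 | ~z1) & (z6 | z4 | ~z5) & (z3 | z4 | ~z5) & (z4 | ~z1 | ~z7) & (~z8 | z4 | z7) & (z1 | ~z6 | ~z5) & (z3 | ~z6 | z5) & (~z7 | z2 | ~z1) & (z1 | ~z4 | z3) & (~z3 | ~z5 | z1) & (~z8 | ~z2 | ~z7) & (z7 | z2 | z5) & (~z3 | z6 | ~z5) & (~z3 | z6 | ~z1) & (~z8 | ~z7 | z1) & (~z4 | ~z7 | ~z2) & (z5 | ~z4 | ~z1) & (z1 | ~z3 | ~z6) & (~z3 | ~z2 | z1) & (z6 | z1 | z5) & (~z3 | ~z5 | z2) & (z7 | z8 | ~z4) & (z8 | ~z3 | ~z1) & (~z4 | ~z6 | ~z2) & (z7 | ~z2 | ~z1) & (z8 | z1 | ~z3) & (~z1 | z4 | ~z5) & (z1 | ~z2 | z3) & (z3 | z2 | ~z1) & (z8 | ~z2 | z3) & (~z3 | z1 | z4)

Unsatisfiable

Try z5 = 0.
Try z7 = 0.
(z2) alone gives z2 = 1.
(~z1) alone gives z1 = 0.
(~z3) alone gives z3 = 0.
That conflicts with the unit clause (z3).
That branch fails; take z7 = 1 instead.
(z3) alone gives z3 = 1.
That conflicts with the unit clause (~z3).
Either choice for z7 ends in contradiction.
That branch fails; take z5 = 1 instead.
Try z1 = 0.
(~z6) alone gives z6 = 0.
(z8) alone gives z8 = 1.
(~z2) alone gives z2 = 0.
(z4) alone gives z4 = 1.
(z3) alone gives z3 = 1.
That conflicts with the unit clause (~z3).
That branch fails; take z1 = 1 instead.
(~z7) alone gives z7 = 0.
(z3) alone gives z3 = 1.
That conflicts with the unit clause (~z3).
Either choice for z1 ends in contradiction.
Either choice for z5 ends in contradiction.
No assignment satisfies every clause.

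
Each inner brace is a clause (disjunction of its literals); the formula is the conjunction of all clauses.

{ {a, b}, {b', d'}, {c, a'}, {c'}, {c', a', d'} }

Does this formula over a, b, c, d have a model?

From the singleton clause (c'), c = 0.
From the singleton clause (a'), a = 0.
From the singleton clause (b), b = 1.
From the singleton clause (d'), d = 0.
All clauses are satisfied.
A satisfying assignment: a=0,  b=1,  c=0,  d=0.

Yes, satisfiable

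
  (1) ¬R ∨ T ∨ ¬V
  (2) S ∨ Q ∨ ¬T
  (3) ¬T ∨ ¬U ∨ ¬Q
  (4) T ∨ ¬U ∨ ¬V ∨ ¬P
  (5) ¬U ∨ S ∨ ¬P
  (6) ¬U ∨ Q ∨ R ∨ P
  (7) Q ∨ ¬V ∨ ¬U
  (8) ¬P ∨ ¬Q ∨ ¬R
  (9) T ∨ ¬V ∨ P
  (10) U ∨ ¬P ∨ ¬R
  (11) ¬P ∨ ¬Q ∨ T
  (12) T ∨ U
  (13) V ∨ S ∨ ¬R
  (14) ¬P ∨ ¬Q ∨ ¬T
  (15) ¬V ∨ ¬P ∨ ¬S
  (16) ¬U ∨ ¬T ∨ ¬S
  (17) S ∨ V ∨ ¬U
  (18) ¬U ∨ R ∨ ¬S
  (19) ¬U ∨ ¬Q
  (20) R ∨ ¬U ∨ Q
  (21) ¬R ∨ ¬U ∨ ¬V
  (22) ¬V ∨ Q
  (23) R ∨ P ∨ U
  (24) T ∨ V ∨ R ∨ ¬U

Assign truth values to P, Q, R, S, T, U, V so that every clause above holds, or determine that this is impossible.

P=True, Q=False, R=False, S=True, T=True, U=False, V=False

Suppose T = True.
Suppose S = True.
From the singleton clause (¬U), U = False.
Suppose P = True.
From the singleton clause (¬R), R = False.
From the singleton clause (¬Q), Q = False.
From the singleton clause (¬V), V = False.
All clauses are satisfied.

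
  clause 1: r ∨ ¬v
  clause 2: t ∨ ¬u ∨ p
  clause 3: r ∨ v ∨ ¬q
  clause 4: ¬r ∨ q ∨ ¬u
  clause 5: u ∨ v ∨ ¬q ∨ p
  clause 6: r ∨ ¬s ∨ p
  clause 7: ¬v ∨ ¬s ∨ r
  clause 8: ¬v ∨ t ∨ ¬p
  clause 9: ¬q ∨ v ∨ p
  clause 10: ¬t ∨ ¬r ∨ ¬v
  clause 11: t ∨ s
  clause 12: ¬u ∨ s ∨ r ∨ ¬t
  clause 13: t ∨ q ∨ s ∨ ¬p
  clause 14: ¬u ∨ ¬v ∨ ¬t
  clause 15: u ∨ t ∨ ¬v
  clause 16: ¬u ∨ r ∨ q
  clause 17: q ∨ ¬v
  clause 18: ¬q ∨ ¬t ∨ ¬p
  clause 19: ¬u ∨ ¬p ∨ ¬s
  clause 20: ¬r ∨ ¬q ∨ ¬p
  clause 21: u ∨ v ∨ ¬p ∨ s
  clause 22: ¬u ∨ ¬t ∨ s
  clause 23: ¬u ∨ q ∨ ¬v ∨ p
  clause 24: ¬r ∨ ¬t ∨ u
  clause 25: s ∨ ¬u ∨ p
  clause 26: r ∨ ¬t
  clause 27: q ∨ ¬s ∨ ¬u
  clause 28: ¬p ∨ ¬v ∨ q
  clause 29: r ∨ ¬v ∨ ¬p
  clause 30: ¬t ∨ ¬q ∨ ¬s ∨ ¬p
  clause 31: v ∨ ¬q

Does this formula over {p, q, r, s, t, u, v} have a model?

Yes, satisfiable

Try r = False.
Unit clause (¬v) forces v = False.
Unit clause (¬q) forces q = False.
Unit clause (¬u) forces u = False.
Unit clause (¬t) forces t = False.
Unit clause (s) forces s = True.
Unit clause (p) forces p = True.
Every clause now holds.
A satisfying assignment: p ↦ True; q ↦ False; r ↦ False; s ↦ True; t ↦ False; u ↦ False; v ↦ False.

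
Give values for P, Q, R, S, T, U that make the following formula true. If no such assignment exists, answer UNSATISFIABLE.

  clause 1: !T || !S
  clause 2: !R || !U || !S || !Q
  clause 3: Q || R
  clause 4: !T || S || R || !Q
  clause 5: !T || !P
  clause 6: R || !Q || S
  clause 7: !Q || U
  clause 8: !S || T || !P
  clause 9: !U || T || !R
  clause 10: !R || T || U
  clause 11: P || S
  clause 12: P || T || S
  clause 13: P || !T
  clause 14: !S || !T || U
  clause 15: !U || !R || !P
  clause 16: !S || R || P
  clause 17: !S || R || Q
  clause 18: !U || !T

Branch on T: set T = false.
Branch on Q: set Q = true.
(U) alone gives U = true.
(!R) alone gives R = false.
(S) alone gives S = true.
(!P) alone gives P = false.
But (P) is also a unit clause — contradiction.
Backtrack on Q: now try Q = false.
(R) alone gives R = true.
(!U) alone gives U = false.
But (U) is also a unit clause — contradiction.
Both values of Q lead to a conflict.
Backtrack on T: now try T = true.
(!S) alone gives S = false.
(!P) alone gives P = false.
But (P) is also a unit clause — contradiction.
Both values of T lead to a conflict.

UNSATISFIABLE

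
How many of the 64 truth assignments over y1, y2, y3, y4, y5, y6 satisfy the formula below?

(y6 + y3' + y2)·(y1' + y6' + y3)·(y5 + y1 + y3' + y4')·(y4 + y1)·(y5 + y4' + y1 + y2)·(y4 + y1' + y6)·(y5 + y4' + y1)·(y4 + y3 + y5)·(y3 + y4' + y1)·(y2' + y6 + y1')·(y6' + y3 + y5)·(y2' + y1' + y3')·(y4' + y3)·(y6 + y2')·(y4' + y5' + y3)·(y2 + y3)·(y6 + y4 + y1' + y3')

6

There are 2^6 = 64 truth assignments over (y1, y2, y3, y4, y5, y6).
Split on y3. With y3 = 1, the clauses containing y3 are satisfied and y3' drops from the rest; 6 of the 2^5 = 32 assignments to the other variables satisfy what remains.
With y3 = 0, by the same count on the reduced clause set, 0 assignments work.
Total: 6 + 0 = 6.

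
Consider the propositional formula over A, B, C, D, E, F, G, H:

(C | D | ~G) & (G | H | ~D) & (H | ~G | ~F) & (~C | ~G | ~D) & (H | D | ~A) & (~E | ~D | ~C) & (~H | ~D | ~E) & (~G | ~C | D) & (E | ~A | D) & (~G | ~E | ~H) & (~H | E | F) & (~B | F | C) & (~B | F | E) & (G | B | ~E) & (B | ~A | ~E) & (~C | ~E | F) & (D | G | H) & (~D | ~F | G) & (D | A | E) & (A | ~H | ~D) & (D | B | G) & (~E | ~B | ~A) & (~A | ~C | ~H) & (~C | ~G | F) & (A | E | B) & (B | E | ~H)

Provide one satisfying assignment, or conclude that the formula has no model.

Try C = 0.
Try D = 1.
Try G = 1.
Try H = 1.
The clause (~E) is unit, so E = 0.
The clause (F) is unit, so F = 1.
The clause (A) is unit, so A = 1.
The clause (B) is unit, so B = 1.
All clauses are satisfied.

A=1; B=1; C=0; D=1; E=0; F=1; G=1; H=1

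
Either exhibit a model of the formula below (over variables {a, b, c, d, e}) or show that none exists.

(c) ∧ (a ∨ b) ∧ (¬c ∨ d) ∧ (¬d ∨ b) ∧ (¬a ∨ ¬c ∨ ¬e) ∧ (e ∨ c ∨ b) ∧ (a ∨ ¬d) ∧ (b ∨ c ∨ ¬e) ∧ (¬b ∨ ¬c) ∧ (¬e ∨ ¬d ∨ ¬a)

(c) alone gives c = True.
(d) alone gives d = True.
(b) alone gives b = True.
Now (¬b) is unsatisfied and unit — conflict.

UNSATISFIABLE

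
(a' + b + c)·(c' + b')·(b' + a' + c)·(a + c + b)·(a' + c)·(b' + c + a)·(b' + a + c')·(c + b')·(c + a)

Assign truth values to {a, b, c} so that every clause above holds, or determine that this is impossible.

a: 1; b: 0; c: 1

Suppose c = 1.
(b') alone gives b = 0.
No clause remains; a is free.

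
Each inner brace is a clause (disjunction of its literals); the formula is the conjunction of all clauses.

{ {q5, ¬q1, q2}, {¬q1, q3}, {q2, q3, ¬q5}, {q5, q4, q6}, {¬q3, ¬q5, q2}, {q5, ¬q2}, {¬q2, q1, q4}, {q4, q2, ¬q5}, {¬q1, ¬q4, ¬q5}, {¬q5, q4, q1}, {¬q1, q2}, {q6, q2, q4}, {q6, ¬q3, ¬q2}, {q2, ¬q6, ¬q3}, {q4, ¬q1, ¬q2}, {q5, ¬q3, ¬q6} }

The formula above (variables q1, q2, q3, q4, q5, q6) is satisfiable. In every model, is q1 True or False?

False

Suppose q1 = True.
(q3) alone gives q3 = True.
(q2) alone gives q2 = True.
(q5) alone gives q5 = True.
(¬q4) alone gives q4 = False.
But (q4) is also a unit clause — contradiction.
So every satisfying assignment has q1 = False.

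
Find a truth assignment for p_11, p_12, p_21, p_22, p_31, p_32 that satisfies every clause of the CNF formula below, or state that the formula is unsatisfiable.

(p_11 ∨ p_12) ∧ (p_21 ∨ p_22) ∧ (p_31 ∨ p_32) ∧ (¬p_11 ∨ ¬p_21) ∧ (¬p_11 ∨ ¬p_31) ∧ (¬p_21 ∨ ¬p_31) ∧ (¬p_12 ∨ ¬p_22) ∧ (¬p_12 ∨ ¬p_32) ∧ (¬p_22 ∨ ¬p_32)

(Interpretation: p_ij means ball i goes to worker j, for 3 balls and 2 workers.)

UNSATISFIABLE

Try p_11 = True.
(¬p_21) alone gives p_21 = False.
(p_22) alone gives p_22 = True.
(¬p_31) alone gives p_31 = False.
(p_32) alone gives p_32 = True.
But (¬p_32) is also a unit clause — contradiction.
So p_11 must be the other value — set p_11 = False.
(p_12) alone gives p_12 = True.
(¬p_22) alone gives p_22 = False.
(p_21) alone gives p_21 = True.
(¬p_31) alone gives p_31 = False.
(p_32) alone gives p_32 = True.
But (¬p_32) is also a unit clause — contradiction.
Both values of p_11 lead to a conflict.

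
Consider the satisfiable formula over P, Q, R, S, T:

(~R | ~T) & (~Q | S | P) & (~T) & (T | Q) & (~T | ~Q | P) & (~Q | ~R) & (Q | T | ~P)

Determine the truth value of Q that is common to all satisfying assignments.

True

Suppose Q = 0.
The clause (~T) is unit, so T = 0.
Now (T) is unsatisfied and unit — conflict.
So every satisfying assignment has Q = True.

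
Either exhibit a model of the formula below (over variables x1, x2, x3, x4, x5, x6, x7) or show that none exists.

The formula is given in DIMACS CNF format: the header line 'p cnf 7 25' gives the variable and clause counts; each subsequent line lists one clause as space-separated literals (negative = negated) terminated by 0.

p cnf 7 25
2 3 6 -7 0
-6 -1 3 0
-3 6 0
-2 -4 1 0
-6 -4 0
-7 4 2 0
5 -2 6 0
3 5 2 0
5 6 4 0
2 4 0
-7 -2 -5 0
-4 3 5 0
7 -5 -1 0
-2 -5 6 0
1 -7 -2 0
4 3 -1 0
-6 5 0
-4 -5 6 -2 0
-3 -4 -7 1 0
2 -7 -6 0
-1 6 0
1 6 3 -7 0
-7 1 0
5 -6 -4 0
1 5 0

x1 ↦ False,  x2 ↦ True,  x3 ↦ True,  x4 ↦ False,  x5 ↦ True,  x6 ↦ True,  x7 ↦ False

Case x3 = True:
Unit clause (x6) forces x6 = True.
Unit clause (¬x4) forces x4 = False.
Unit clause (x2) forces x2 = True.
Unit clause (x5) forces x5 = True.
Unit clause (¬x7) forces x7 = False.
Unit clause (¬x1) forces x1 = False.
This assignment satisfies each clause.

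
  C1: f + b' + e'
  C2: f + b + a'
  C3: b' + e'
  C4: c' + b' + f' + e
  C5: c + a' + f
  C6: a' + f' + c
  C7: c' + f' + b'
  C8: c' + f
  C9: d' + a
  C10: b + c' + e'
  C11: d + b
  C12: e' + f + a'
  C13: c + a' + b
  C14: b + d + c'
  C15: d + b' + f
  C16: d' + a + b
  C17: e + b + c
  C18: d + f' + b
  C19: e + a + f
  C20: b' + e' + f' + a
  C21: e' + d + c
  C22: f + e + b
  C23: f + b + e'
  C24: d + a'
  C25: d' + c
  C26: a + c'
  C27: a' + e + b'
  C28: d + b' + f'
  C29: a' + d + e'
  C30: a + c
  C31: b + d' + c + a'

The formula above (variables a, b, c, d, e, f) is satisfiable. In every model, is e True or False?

False

Suppose e = 1.
From the singleton clause (b'), b = 0.
From the singleton clause (c'), c = 0.
From the singleton clause (d), d = 1.
But (d') is also a unit clause — contradiction.
So every satisfying assignment has e = False.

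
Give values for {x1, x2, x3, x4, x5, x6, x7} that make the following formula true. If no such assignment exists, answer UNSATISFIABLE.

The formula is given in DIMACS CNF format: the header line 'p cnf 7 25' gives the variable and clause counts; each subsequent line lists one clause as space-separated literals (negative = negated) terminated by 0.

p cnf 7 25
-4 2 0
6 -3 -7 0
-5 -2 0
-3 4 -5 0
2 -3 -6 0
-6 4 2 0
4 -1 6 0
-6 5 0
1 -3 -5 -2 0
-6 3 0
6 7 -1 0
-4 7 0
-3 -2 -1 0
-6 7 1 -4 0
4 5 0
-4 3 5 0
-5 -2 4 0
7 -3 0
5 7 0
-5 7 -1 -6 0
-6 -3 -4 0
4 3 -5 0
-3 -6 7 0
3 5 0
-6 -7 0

Try x4 = False.
From the singleton clause (x5), x5 = True.
From the singleton clause (¬x2), x2 = False.
From the singleton clause (¬x3), x3 = False.
But (x3) is also a unit clause — contradiction.
Backtrack on x4: now try x4 = True.
From the singleton clause (x2), x2 = True.
From the singleton clause (¬x5), x5 = False.
From the singleton clause (¬x6), x6 = False.
From the singleton clause (x7), x7 = True.
From the singleton clause (¬x3), x3 = False.
But (x3) is also a unit clause — contradiction.
Both values of x4 lead to a conflict.

UNSATISFIABLE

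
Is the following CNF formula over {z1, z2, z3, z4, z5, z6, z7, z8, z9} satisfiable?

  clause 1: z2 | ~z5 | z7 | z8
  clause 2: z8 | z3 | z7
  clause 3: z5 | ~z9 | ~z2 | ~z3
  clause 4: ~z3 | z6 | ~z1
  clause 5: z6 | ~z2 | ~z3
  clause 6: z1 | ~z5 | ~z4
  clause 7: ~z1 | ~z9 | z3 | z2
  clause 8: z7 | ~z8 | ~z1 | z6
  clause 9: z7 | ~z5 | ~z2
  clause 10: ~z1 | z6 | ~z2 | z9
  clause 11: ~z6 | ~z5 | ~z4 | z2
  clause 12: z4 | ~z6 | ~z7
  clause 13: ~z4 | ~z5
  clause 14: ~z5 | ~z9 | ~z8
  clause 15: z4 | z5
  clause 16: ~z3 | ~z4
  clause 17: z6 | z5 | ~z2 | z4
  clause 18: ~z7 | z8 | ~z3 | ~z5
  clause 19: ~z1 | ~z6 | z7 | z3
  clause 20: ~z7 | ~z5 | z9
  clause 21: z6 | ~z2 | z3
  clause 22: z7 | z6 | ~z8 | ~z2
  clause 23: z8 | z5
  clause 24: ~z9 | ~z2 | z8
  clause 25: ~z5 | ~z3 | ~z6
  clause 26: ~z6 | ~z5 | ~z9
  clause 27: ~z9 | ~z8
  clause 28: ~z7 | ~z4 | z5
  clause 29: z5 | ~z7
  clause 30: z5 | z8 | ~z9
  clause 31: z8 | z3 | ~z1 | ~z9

Case z4 = 0:
The clause (z5) is unit, so z5 = 1.
Case z7 = 0:
The clause (~z2) is unit, so z2 = 0.
The clause (z8) is unit, so z8 = 1.
The clause (~z9) is unit, so z9 = 0.
Case z1 = 0:
Case z3 = 0:
No clause remains; z6 is free.
A satisfying assignment: z1=0,  z2=0,  z3=0,  z4=0,  z5=1,  z6=0,  z7=0,  z8=1,  z9=0.

Yes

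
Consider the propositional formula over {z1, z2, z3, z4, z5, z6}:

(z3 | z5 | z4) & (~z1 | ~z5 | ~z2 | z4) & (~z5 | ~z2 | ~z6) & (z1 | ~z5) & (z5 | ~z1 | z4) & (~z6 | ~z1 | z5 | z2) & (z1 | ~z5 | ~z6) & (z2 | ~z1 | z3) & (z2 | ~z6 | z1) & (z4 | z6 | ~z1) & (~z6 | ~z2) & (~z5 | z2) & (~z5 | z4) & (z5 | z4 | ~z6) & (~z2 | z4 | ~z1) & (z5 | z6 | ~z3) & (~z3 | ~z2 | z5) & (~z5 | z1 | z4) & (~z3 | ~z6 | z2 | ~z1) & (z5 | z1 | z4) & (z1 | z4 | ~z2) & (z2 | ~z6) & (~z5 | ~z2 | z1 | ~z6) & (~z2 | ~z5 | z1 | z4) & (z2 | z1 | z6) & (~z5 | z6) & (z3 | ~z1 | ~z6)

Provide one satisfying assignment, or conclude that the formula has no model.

z1=1; z2=1; z3=0; z4=1; z5=0; z6=0

Case z1 = 1:
Case z5 = 0:
(z4) alone gives z4 = 1.
Case z6 = 0:
(~z3) alone gives z3 = 0.
(z2) alone gives z2 = 1.
Every clause now holds.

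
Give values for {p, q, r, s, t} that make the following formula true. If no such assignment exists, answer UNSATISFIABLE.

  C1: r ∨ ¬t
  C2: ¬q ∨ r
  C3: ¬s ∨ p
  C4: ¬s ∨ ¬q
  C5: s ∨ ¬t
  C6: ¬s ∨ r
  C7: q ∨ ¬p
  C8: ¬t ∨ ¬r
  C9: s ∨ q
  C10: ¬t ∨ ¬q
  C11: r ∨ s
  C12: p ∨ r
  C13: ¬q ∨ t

Try r = True.
From the singleton clause (¬t), t = False.
From the singleton clause (¬q), q = False.
From the singleton clause (¬p), p = False.
From the singleton clause (¬s), s = False.
But (s) is also a unit clause — contradiction.
Undo r and try r = False.
From the singleton clause (¬t), t = False.
From the singleton clause (¬q), q = False.
From the singleton clause (¬s), s = False.
But (s) is also a unit clause — contradiction.
Both values of r lead to a conflict.

UNSATISFIABLE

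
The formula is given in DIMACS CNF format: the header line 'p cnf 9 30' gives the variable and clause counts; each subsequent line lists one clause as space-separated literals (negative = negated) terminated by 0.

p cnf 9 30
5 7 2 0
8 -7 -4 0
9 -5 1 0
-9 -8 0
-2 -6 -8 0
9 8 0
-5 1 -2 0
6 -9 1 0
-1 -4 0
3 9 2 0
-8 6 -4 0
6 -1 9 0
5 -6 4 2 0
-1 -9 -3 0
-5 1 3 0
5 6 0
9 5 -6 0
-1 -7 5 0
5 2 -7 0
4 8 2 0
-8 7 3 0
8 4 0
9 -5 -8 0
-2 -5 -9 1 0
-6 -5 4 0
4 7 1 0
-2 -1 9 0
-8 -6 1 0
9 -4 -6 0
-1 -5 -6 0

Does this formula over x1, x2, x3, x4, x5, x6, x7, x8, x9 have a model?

Yes, satisfiable

Suppose x9 = True.
The clause (¬x8) is unit, so x8 = False.
The clause (x4) is unit, so x4 = True.
The clause (¬x7) is unit, so x7 = False.
The clause (¬x1) is unit, so x1 = False.
The clause (x6) is unit, so x6 = True.
Suppose x5 = False.
The clause (x2) is unit, so x2 = True.
All clauses hold; x3 can take either value.
A satisfying assignment: x1: False,  x2: True,  x3: True,  x4: True,  x5: False,  x6: True,  x7: False,  x8: False,  x9: True.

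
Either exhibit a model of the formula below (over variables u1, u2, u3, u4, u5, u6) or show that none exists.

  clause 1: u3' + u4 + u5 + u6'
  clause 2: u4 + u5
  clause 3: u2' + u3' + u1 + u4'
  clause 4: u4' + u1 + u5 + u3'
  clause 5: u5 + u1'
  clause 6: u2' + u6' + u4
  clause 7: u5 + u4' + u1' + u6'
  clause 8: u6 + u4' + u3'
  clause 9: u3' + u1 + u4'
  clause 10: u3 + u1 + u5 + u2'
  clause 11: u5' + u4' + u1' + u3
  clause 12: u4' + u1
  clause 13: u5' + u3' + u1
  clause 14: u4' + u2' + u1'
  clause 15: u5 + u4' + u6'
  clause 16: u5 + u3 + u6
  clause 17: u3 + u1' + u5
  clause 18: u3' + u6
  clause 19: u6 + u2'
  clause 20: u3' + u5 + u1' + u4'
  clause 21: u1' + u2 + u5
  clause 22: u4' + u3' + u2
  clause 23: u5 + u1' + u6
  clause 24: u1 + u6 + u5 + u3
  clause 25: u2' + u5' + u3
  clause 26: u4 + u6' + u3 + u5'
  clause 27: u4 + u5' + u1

Try u4 = 0.
The clause (u5) is unit, so u5 = 1.
The clause (u1) is unit, so u1 = 1.
Try u2 = 0.
Try u3 = 0.
The clause (u6') is unit, so u6 = 0.
All clauses are satisfied.

u1=1,  u2=0,  u3=0,  u4=0,  u5=1,  u6=0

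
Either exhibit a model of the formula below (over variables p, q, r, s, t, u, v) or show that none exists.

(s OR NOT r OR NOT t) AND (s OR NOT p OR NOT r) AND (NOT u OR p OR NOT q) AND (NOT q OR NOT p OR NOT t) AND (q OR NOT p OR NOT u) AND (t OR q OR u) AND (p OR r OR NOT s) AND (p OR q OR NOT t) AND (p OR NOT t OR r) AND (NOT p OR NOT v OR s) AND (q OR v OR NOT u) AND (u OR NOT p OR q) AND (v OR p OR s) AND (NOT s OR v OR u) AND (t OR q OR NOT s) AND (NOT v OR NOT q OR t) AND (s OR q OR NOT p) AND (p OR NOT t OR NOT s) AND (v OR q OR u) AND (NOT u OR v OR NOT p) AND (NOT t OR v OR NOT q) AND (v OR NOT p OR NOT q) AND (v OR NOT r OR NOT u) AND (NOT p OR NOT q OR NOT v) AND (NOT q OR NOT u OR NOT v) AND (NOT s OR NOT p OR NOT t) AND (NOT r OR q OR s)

Case s = false:
Case r = false:
Case p = false:
Unit clause (NOT t) forces t = false.
Unit clause (v) forces v = true.
Unit clause (NOT q) forces q = false.
Unit clause (u) forces u = true.
This assignment satisfies each clause.

p: false; q: false; r: false; s: false; t: false; u: true; v: true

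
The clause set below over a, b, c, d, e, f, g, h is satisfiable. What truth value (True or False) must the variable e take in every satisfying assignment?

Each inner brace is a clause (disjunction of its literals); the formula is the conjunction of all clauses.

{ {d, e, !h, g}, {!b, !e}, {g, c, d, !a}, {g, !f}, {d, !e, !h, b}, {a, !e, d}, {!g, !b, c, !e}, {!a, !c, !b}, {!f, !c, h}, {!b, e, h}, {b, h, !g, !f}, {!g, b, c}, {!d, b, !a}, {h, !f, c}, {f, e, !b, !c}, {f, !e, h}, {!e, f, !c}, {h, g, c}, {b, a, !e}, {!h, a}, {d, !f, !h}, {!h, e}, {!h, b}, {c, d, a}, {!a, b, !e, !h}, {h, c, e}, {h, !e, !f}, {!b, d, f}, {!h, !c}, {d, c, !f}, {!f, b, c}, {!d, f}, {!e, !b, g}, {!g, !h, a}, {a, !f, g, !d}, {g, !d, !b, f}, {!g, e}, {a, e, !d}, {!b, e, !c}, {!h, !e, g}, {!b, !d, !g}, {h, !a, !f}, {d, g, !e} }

Suppose e = true.
Unit clause (!b) forces b = false.
Unit clause (a) forces a = true.
Unit clause (!d) forces d = false.
Unit clause (!h) forces h = false.
Unit clause (f) forces f = true.
Now (!f) is unsatisfied and unit — conflict.
So every satisfying assignment has e = False.

False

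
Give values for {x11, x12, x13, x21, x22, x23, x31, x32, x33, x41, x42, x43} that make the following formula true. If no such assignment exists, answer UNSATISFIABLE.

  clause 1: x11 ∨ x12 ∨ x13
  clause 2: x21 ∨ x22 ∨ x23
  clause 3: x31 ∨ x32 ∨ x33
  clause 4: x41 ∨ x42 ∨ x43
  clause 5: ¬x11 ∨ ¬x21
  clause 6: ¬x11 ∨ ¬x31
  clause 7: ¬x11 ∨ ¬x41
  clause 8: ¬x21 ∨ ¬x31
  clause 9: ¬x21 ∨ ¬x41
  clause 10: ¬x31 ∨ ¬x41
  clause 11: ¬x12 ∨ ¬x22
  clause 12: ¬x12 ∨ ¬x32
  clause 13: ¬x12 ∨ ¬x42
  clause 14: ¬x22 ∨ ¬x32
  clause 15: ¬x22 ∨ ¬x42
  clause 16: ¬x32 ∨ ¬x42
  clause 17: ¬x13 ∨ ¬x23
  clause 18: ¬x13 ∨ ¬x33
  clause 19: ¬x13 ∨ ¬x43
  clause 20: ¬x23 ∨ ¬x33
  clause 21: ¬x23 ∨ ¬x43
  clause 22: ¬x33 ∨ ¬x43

Branch on x11: set x11 = False.
Branch on x12: set x12 = True.
From the singleton clause (¬x22), x22 = False.
From the singleton clause (¬x32), x32 = False.
From the singleton clause (¬x42), x42 = False.
Branch on x21: set x21 = True.
From the singleton clause (¬x31), x31 = False.
From the singleton clause (x33), x33 = True.
From the singleton clause (¬x41), x41 = False.
From the singleton clause (x43), x43 = True.
That conflicts with the unit clause (¬x43).
So x21 must be the other value — set x21 = False.
From the singleton clause (x23), x23 = True.
From the singleton clause (¬x13), x13 = False.
From the singleton clause (¬x33), x33 = False.
From the singleton clause (x31), x31 = True.
From the singleton clause (¬x41), x41 = False.
From the singleton clause (x43), x43 = True.
That conflicts with the unit clause (¬x43).
Both values of x21 lead to a conflict.
So x12 must be the other value — set x12 = False.
From the singleton clause (x13), x13 = True.
From the singleton clause (¬x23), x23 = False.
From the singleton clause (¬x33), x33 = False.
From the singleton clause (¬x43), x43 = False.
Branch on x21: set x21 = True.
From the singleton clause (¬x31), x31 = False.
From the singleton clause (x32), x32 = True.
From the singleton clause (¬x41), x41 = False.
From the singleton clause (x42), x42 = True.
That conflicts with the unit clause (¬x42).
So x21 must be the other value — set x21 = False.
From the singleton clause (x22), x22 = True.
From the singleton clause (¬x32), x32 = False.
From the singleton clause (x31), x31 = True.
From the singleton clause (¬x41), x41 = False.
From the singleton clause (x42), x42 = True.
That conflicts with the unit clause (¬x42).
Both values of x21 lead to a conflict.
Both values of x12 lead to a conflict.
So x11 must be the other value — set x11 = True.
From the singleton clause (¬x21), x21 = False.
From the singleton clause (¬x31), x31 = False.
From the singleton clause (¬x41), x41 = False.
Branch on x22: set x22 = True.
From the singleton clause (¬x12), x12 = False.
From the singleton clause (¬x32), x32 = False.
From the singleton clause (x33), x33 = True.
From the singleton clause (¬x42), x42 = False.
From the singleton clause (x43), x43 = True.
That conflicts with the unit clause (¬x43).
So x22 must be the other value — set x22 = False.
From the singleton clause (x23), x23 = True.
From the singleton clause (¬x13), x13 = False.
From the singleton clause (¬x33), x33 = False.
From the singleton clause (x32), x32 = True.
From the singleton clause (¬x12), x12 = False.
From the singleton clause (¬x42), x42 = False.
From the singleton clause (x43), x43 = True.
That conflicts with the unit clause (¬x43).
Both values of x22 lead to a conflict.
Both values of x11 lead to a conflict.

UNSATISFIABLE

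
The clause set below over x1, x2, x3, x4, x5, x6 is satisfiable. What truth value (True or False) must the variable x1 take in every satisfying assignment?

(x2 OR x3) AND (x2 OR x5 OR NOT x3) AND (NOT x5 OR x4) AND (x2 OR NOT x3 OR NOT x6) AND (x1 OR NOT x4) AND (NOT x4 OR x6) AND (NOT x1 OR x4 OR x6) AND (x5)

True

Suppose x1 = false.
Unit clause (NOT x4) forces x4 = false.
Unit clause (NOT x5) forces x5 = false.
That conflicts with the unit clause (x5).
So every satisfying assignment has x1 = True.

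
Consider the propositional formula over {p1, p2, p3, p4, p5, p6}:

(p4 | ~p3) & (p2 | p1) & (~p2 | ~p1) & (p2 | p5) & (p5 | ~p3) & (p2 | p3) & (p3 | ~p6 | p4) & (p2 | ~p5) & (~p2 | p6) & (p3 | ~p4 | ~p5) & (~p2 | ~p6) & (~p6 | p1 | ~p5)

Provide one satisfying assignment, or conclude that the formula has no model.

Suppose p4 = 1.
Suppose p2 = 1.
From the singleton clause (~p1), p1 = 0.
From the singleton clause (p6), p6 = 1.
Now (~p6) is unsatisfied and unit — conflict.
That branch fails; take p2 = 0 instead.
From the singleton clause (p1), p1 = 1.
From the singleton clause (p5), p5 = 1.
Now (~p5) is unsatisfied and unit — conflict.
Neither p2 = 1 nor p2 = 0 works.
That branch fails; take p4 = 0 instead.
From the singleton clause (~p3), p3 = 0.
From the singleton clause (p2), p2 = 1.
From the singleton clause (~p1), p1 = 0.
From the singleton clause (~p6), p6 = 0.
Now (p6) is unsatisfied and unit — conflict.
Neither p4 = 1 nor p4 = 0 works.

UNSATISFIABLE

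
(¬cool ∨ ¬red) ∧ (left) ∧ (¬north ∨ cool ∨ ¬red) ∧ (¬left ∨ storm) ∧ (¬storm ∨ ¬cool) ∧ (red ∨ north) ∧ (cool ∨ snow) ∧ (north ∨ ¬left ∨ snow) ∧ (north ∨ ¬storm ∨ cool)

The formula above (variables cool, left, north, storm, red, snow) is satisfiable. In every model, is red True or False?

Suppose red = True.
Unit clause (¬cool) forces cool = False.
Unit clause (left) forces left = True.
Unit clause (¬north) forces north = False.
Unit clause (storm) forces storm = True.
But (¬storm) is also a unit clause — contradiction.
So every satisfying assignment has red = False.

False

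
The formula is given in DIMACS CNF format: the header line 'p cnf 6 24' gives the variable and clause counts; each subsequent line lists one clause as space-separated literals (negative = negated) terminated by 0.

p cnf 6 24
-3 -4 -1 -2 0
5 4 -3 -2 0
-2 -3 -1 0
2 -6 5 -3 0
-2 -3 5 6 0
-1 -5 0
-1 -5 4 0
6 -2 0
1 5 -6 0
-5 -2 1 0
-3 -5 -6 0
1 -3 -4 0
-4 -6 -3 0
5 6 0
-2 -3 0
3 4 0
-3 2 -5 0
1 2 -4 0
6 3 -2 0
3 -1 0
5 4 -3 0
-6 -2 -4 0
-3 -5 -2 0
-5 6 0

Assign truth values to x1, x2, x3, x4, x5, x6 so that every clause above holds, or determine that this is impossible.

UNSATISFIABLE

Branch on x1: set x1 = False.
Branch on x6: set x6 = True.
Unit clause (x5) forces x5 = True.
Unit clause (¬x2) forces x2 = False.
Unit clause (¬x3) forces x3 = False.
Unit clause (x4) forces x4 = True.
But (¬x4) is also a unit clause — contradiction.
Undo x6 and try x6 = False.
Unit clause (¬x2) forces x2 = False.
Unit clause (x5) forces x5 = True.
But (¬x5) is also a unit clause — contradiction.
Neither x6 = True nor x6 = False works.
Undo x1 and try x1 = True.
Unit clause (¬x5) forces x5 = False.
Unit clause (x6) forces x6 = True.
Unit clause (x3) forces x3 = True.
Unit clause (¬x2) forces x2 = False.
But (x2) is also a unit clause — contradiction.
Neither x1 = True nor x1 = False works.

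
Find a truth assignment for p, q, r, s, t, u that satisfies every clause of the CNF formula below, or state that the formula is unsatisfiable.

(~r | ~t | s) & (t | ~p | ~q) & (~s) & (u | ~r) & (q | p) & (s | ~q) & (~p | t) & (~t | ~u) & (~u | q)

(~s) alone gives s = 0.
(~q) alone gives q = 0.
(p) alone gives p = 1.
(t) alone gives t = 1.
(~r) alone gives r = 0.
(~u) alone gives u = 0.
All clauses are satisfied.

p=1, q=0, r=0, s=0, t=1, u=0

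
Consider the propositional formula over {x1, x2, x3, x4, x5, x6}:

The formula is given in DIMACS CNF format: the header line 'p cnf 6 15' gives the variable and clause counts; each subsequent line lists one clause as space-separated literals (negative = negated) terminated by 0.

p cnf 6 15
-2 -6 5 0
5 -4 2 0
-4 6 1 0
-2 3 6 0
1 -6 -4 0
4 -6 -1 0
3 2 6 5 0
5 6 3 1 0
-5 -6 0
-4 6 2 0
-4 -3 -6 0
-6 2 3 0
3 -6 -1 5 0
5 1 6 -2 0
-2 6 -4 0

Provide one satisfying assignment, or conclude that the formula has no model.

x1 ↦ True, x2 ↦ False, x3 ↦ False, x4 ↦ False, x5 ↦ True, x6 ↦ False

Branch on x5: set x5 = True.
The clause (¬x6) is unit, so x6 = False.
Branch on x4: set x4 = False.
Branch on x2: set x2 = False.
Every clause is now satisfied; x1, x3 are unconstrained.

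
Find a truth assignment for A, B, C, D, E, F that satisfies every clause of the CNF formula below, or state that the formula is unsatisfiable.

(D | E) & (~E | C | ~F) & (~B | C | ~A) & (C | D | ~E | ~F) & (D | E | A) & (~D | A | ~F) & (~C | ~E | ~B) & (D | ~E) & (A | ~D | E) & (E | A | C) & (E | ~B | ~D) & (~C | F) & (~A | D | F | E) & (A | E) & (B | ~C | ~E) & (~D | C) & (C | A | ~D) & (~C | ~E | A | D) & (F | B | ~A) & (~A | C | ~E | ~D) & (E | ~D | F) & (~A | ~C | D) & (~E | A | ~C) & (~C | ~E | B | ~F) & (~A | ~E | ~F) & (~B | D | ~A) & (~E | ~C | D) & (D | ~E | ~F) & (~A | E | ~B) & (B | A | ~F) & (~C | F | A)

A=1,  B=0,  C=1,  D=1,  E=0,  F=1

Suppose D = 1.
From the singleton clause (C), C = 1.
From the singleton clause (F), F = 1.
From the singleton clause (A), A = 1.
From the singleton clause (~E), E = 0.
From the singleton clause (~B), B = 0.
This assignment satisfies each clause.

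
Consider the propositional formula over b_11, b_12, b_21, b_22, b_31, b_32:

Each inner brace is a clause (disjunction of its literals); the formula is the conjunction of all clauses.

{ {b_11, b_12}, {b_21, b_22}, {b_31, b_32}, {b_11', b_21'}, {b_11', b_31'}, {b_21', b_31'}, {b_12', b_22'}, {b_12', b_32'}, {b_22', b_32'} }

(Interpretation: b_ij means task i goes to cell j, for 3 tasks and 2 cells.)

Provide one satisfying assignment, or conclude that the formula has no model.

UNSATISFIABLE

Suppose b_11 = 1.
Unit clause (b_21') forces b_21 = 0.
Unit clause (b_22) forces b_22 = 1.
Unit clause (b_31') forces b_31 = 0.
Unit clause (b_32) forces b_32 = 1.
That conflicts with the unit clause (b_32').
That branch fails; take b_11 = 0 instead.
Unit clause (b_12) forces b_12 = 1.
Unit clause (b_22') forces b_22 = 0.
Unit clause (b_21) forces b_21 = 1.
Unit clause (b_31') forces b_31 = 0.
Unit clause (b_32) forces b_32 = 1.
That conflicts with the unit clause (b_32').
Both values of b_11 lead to a conflict.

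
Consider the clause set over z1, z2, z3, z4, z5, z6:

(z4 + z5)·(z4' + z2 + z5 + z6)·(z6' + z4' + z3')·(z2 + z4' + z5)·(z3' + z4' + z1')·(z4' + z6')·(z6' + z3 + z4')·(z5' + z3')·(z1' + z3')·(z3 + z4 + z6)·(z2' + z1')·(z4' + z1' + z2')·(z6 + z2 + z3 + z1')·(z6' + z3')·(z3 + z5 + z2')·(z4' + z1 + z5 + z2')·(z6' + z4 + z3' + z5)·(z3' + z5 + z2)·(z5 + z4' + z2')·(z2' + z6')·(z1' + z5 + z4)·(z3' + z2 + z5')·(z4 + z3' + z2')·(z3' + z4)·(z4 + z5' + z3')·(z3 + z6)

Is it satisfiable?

Satisfiable

Suppose z4 = 0.
The clause (z5) is unit, so z5 = 1.
The clause (z3') is unit, so z3 = 0.
The clause (z6) is unit, so z6 = 1.
The clause (z2') is unit, so z2 = 0.
Every clause is now satisfied; z1 is unconstrained.
A satisfying assignment: z1=1,  z2=0,  z3=0,  z4=0,  z5=1,  z6=1.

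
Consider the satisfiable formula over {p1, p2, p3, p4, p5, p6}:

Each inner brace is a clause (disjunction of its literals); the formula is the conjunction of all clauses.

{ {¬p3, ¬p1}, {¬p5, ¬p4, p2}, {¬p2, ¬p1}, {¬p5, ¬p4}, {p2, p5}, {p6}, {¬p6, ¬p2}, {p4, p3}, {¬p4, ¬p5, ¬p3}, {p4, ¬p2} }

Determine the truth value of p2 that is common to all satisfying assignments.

Suppose p2 = True.
Unit clause (¬p1) forces p1 = False.
Unit clause (p6) forces p6 = True.
That conflicts with the unit clause (¬p6).
So every satisfying assignment has p2 = False.

False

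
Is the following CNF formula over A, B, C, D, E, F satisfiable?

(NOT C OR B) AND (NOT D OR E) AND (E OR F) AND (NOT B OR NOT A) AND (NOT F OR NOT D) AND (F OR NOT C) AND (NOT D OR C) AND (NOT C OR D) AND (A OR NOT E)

Suppose C = false.
From the singleton clause (NOT D), D = false.
Suppose E = false.
From the singleton clause (F), F = true.
Suppose B = true.
From the singleton clause (NOT A), A = false.
Every clause now holds.
A satisfying assignment: A ↦ false; B ↦ true; C ↦ false; D ↦ false; E ↦ false; F ↦ true.

Satisfiable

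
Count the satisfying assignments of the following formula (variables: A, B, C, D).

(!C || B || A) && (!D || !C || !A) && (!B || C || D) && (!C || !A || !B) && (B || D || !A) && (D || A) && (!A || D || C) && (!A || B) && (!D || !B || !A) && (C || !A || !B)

3

There are 2^4 = 16 truth assignments over (A, B, C, D).
Check each against the 10 clauses (columns in the order A, B, C, D):
  F F F F  ✗ fails (D || A)
  F F F T  ✓ satisfies all
  F F T F  ✗ fails (!C || B || A)
  F F T T  ✗ fails (!C || B || A)
  F T F F  ✗ fails (!B || C || D)
  F T F T  ✓ satisfies all
  F T T F  ✗ fails (D || A)
  F T T T  ✓ satisfies all
  T F F F  ✗ fails (B || D || !A)
  T F F T  ✗ fails (!A || B)
  T F T F  ✗ fails (B || D || !A)
  T F T T  ✗ fails (!D || !C || !A)
  T T F F  ✗ fails (!B || C || D)
  T T F T  ✗ fails (!D || !B || !A)
  T T T F  ✗ fails (!C || !A || !B)
  T T T T  ✗ fails (!D || !C || !A)
3 of the 16 rows are models.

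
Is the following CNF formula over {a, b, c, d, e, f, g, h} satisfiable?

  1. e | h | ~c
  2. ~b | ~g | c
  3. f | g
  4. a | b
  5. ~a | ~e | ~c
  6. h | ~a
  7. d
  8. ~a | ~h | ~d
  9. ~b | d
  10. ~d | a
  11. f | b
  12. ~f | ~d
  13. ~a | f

Unsatisfiable

From the singleton clause (d), d = 1.
From the singleton clause (a), a = 1.
From the singleton clause (h), h = 1.
That conflicts with the unit clause (~h).
No assignment satisfies every clause.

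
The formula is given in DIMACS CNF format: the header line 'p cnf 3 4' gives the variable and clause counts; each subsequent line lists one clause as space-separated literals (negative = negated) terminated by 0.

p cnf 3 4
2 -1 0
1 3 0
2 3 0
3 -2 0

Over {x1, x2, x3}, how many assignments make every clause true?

3

There are 2^3 = 8 truth assignments over (x1, x2, x3).
Split on x3. With x3 = True, the clauses containing x3 are satisfied and ¬x3 drops from the rest; 3 of the 2^2 = 4 assignments to the other variables satisfy what remains.
With x3 = False, by the same count on the reduced clause set, 0 assignments work.
Total: 3 + 0 = 3.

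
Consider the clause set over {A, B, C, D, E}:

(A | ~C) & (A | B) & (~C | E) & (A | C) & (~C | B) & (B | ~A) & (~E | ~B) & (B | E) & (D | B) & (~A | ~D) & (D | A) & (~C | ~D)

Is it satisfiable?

Suppose A = 1.
From the singleton clause (B), B = 1.
From the singleton clause (~E), E = 0.
From the singleton clause (~C), C = 0.
From the singleton clause (~D), D = 0.
This assignment satisfies each clause.
A satisfying assignment: A=1; B=1; C=0; D=0; E=0.

Satisfiable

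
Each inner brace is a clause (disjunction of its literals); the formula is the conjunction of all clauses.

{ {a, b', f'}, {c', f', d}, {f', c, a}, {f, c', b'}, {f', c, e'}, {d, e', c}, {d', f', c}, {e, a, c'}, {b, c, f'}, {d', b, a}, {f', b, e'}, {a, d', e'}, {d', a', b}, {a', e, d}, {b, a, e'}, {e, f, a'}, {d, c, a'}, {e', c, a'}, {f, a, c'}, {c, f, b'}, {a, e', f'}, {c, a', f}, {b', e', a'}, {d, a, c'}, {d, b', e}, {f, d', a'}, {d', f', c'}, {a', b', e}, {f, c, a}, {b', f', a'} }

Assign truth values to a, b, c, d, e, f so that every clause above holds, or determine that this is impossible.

Try a = 1.
Try d = 0.
From the singleton clause (e), e = 1.
From the singleton clause (c), c = 1.
From the singleton clause (f'), f = 0.
From the singleton clause (b'), b = 0.
Every clause now holds.

a=1; b=0; c=1; d=0; e=1; f=0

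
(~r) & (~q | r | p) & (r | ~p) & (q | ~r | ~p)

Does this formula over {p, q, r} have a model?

(~r) alone gives r = 0.
(~p) alone gives p = 0.
(~q) alone gives q = 0.
All clauses are satisfied.
A satisfying assignment: p: 0; q: 0; r: 0.

Satisfiable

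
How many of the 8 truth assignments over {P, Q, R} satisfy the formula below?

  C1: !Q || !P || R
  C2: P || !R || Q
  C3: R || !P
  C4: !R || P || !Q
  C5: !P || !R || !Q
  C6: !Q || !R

3

There are 2^3 = 8 truth assignments over (P, Q, R).
Check each against the 6 clauses (columns in the order P, Q, R):
  F F F  ✓ satisfies all
  F F T  ✗ fails (P || !R || Q)
  F T F  ✓ satisfies all
  F T T  ✗ fails (!R || P || !Q)
  T F F  ✗ fails (R || !P)
  T F T  ✓ satisfies all
  T T F  ✗ fails (!Q || !P || R)
  T T T  ✗ fails (!P || !R || !Q)
3 of the 8 rows are models.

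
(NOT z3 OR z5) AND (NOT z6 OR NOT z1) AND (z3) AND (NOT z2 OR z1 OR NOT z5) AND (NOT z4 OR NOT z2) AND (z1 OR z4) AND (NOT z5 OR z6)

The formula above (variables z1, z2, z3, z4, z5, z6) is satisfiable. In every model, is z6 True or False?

Suppose z6 = false.
Unit clause (z3) forces z3 = true.
Unit clause (z5) forces z5 = true.
Now (NOT z5) is unsatisfied and unit — conflict.
So every satisfying assignment has z6 = True.

True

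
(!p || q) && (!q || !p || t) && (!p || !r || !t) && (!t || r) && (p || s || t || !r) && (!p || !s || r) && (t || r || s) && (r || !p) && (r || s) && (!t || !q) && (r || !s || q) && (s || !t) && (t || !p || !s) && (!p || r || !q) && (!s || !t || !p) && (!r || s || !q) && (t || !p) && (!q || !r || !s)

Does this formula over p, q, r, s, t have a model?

Yes, satisfiable

Branch on p: set p = false.
Branch on t: set t = false.
Branch on s: set s = true.
Branch on r: set r = false.
(q) alone gives q = true.
Every clause now holds.
A satisfying assignment: p ↦ false; q ↦ true; r ↦ false; s ↦ true; t ↦ false.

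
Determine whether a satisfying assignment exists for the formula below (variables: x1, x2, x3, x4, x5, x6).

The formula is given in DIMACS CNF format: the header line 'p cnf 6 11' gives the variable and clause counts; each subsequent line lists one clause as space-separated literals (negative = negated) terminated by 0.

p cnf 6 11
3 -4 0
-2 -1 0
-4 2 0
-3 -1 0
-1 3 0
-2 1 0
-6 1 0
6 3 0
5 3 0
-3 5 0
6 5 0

Suppose x3 = True.
Unit clause (¬x1) forces x1 = False.
Unit clause (¬x2) forces x2 = False.
Unit clause (¬x4) forces x4 = False.
Unit clause (¬x6) forces x6 = False.
Unit clause (x5) forces x5 = True.
All clauses are satisfied.
A satisfying assignment: x1 ↦ False; x2 ↦ False; x3 ↦ True; x4 ↦ False; x5 ↦ True; x6 ↦ False.

Yes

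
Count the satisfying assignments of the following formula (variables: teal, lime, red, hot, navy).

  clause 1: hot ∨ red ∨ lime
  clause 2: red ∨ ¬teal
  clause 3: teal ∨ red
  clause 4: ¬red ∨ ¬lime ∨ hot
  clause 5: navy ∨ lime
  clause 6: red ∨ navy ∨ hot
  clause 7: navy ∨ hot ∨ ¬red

8

There are 2^5 = 32 truth assignments over (teal, lime, red, hot, navy).
Split on navy. With navy = True, the clauses containing navy are satisfied and ¬navy drops from the rest; 6 of the 2^4 = 16 assignments to the other variables satisfy what remains.
With navy = False, by the same count on the reduced clause set, 2 assignments work.
(One model: teal=F, lime=F, red=T, hot=F, navy=T.)
Total: 6 + 2 = 8.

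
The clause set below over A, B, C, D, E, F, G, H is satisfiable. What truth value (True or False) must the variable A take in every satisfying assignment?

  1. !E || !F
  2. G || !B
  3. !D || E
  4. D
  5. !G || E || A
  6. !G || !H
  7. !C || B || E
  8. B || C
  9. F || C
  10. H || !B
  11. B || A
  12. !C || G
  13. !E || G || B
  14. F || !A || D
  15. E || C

True

Suppose A = false.
Unit clause (D) forces D = true.
Unit clause (E) forces E = true.
Unit clause (!F) forces F = false.
Unit clause (C) forces C = true.
Unit clause (B) forces B = true.
Unit clause (G) forces G = true.
Unit clause (!H) forces H = false.
Now (H) is unsatisfied and unit — conflict.
So every satisfying assignment has A = True.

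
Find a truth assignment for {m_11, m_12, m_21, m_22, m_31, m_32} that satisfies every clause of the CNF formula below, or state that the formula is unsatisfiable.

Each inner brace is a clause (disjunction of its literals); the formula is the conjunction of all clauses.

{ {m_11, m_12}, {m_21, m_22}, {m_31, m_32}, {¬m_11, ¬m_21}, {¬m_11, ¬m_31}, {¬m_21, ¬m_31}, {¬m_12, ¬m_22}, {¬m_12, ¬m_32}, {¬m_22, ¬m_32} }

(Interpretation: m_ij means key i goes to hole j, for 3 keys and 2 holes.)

UNSATISFIABLE

Try m_11 = True.
The clause (¬m_21) is unit, so m_21 = False.
The clause (m_22) is unit, so m_22 = True.
The clause (¬m_31) is unit, so m_31 = False.
The clause (m_32) is unit, so m_32 = True.
Now (¬m_32) is unsatisfied and unit — conflict.
So m_11 must be the other value — set m_11 = False.
The clause (m_12) is unit, so m_12 = True.
The clause (¬m_22) is unit, so m_22 = False.
The clause (m_21) is unit, so m_21 = True.
The clause (¬m_31) is unit, so m_31 = False.
The clause (m_32) is unit, so m_32 = True.
Now (¬m_32) is unsatisfied and unit — conflict.
Both values of m_11 lead to a conflict.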